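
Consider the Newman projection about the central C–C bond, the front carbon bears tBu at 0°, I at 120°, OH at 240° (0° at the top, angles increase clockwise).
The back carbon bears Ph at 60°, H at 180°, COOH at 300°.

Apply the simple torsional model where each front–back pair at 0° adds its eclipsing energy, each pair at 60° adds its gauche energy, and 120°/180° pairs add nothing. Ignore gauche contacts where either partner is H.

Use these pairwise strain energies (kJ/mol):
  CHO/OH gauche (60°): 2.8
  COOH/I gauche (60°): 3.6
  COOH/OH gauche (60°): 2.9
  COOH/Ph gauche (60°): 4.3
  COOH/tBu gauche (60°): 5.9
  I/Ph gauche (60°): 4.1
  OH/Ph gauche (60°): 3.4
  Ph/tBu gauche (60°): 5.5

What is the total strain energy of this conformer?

18.4 kJ/mol

This conformer is staggered. tBu at 0° is gauche with Ph at 60° (5.5); tBu at 0° is gauche with COOH at 300° (5.9); I at 120° is gauche with Ph at 60° (4.1); OH at 240° is gauche with COOH at 300° (2.9). Total 18.4 kJ/mol.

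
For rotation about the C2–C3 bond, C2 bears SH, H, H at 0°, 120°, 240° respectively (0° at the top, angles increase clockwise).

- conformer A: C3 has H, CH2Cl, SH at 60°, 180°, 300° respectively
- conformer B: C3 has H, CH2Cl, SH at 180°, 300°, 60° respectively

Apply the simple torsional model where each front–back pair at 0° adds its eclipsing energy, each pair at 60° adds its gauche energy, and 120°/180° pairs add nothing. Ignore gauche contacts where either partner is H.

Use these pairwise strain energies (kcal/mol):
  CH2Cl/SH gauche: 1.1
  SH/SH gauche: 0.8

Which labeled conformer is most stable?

A

A (staggered): SH(0°)/SH(300°) gauche 0.8 → 0.8 kcal/mol.
B (staggered): SH(0°)/CH2Cl(300°) gauche 1.1; SH(0°)/SH(60°) gauche 0.8 → 1.9 kcal/mol.
A has the lowest total (0.8 kcal/mol).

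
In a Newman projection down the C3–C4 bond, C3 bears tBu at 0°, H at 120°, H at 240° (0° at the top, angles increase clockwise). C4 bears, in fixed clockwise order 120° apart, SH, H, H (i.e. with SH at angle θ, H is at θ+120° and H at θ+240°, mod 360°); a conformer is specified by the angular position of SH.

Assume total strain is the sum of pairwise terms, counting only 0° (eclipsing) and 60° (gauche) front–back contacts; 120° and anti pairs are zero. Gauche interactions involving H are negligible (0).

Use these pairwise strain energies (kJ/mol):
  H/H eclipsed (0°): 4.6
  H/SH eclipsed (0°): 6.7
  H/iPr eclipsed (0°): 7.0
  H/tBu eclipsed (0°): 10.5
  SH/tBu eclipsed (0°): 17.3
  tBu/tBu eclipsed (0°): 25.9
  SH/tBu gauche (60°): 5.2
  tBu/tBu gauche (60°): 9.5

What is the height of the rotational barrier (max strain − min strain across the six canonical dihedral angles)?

SH at 0° is eclipsed. tBu at 0° is eclipsed with SH at 0° (17.3); H at 120° is eclipsed with H at 120° (4.6); H at 240° is eclipsed with H at 240° (4.6). Total 26.5 kJ/mol.
SH at 60° is staggered. tBu at 0° is gauche with SH at 60° (5.2). Total 5.2 kJ/mol.
SH at 120° is eclipsed. tBu at 0° is eclipsed with H at 0° (10.5); H at 120° is eclipsed with SH at 120° (6.7); H at 240° is eclipsed with H at 240° (4.6). Total 21.8 kJ/mol.
SH at 180° (staggered): no non-H gauche contacts → 0.0 kJ/mol.
SH at 240° is eclipsed. tBu at 0° is eclipsed with H at 0° (10.5); H at 120° is eclipsed with H at 120° (4.6); H at 240° is eclipsed with SH at 240° (6.7). Total 21.8 kJ/mol.
SH at 300° is staggered. tBu at 0° is gauche with SH at 300° (5.2). Total 5.2 kJ/mol.
Max at 0° (26.5 kJ/mol), min at 180° (0.0 kJ/mol); barrier = 26.5 kJ/mol.

26.5 kJ/mol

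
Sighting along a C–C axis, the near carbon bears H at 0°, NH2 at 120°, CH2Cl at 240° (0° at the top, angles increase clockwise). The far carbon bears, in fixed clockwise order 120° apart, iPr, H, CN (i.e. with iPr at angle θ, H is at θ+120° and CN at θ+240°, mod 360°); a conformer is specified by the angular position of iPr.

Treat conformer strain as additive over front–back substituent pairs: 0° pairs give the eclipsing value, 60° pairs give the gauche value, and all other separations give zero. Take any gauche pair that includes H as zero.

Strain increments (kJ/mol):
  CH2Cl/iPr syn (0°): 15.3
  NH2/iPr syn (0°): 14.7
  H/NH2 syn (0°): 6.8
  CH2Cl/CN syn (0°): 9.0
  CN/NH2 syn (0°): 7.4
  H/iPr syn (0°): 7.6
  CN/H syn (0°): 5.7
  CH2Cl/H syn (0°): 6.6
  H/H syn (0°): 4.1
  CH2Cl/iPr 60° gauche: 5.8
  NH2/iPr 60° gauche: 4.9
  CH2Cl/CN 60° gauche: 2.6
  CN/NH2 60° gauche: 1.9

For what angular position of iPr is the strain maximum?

120°

iPr at 0° (eclipsed): H–iPr eclipsed, NH2–H eclipsed, CH2Cl–CN eclipsed; 7.6 + 6.8 + 9.0 = 23.4 kJ/mol.
iPr at 60° (staggered): NH2–iPr gauche, CH2Cl–CN gauche; 4.9 + 2.6 = 7.5 kJ/mol.
iPr at 120° (eclipsed): H–CN eclipsed, NH2–iPr eclipsed, CH2Cl–H eclipsed; 5.7 + 14.7 + 6.6 = 27.0 kJ/mol.
iPr at 180° (staggered): NH2–iPr gauche, NH2–CN gauche, CH2Cl–iPr gauche; 4.9 + 1.9 + 5.8 = 12.6 kJ/mol.
iPr at 240° (eclipsed): H–H eclipsed, NH2–CN eclipsed, CH2Cl–iPr eclipsed; 4.1 + 7.4 + 15.3 = 26.8 kJ/mol.
iPr at 300° (staggered): NH2–CN gauche, CH2Cl–iPr gauche, CH2Cl–CN gauche; 1.9 + 5.8 + 2.6 = 10.3 kJ/mol.
The maximum (27.0 kJ/mol) occurs with iPr at 120°.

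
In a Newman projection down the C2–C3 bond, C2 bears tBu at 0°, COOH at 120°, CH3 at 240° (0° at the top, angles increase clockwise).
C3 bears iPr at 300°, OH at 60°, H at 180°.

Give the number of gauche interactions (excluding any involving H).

4

Non-H gauche pairs: tBu(0°)/iPr(300°); tBu(0°)/OH(60°); COOH(120°)/OH(60°); CH3(240°)/iPr(300°) — 4 interactions.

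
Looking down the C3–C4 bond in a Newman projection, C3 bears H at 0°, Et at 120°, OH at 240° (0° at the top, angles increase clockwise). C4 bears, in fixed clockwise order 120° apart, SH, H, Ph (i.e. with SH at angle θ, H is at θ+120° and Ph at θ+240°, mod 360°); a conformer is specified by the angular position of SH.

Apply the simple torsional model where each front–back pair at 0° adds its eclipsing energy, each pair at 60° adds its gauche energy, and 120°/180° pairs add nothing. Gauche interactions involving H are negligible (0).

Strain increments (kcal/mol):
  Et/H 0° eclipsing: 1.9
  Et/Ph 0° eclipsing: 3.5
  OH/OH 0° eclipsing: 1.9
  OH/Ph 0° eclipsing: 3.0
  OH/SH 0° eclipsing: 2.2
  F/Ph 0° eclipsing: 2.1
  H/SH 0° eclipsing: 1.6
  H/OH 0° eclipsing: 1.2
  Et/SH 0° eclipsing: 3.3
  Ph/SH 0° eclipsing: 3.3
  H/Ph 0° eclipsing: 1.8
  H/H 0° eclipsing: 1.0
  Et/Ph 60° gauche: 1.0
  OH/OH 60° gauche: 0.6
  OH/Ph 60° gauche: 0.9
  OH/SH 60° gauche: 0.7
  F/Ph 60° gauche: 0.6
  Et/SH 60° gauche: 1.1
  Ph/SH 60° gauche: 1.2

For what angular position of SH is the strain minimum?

SH at 0° is eclipsed. H at 0° is eclipsed with SH at 0° (1.6); Et at 120° is eclipsed with H at 120° (1.9); OH at 240° is eclipsed with Ph at 240° (3.0). Total 6.5 kcal/mol.
SH at 60° is staggered. Et at 120° is gauche with SH at 60° (1.1); OH at 240° is gauche with Ph at 300° (0.9). Total 2.0 kcal/mol.
SH at 120° is eclipsed. H at 0° is eclipsed with Ph at 0° (1.8); Et at 120° is eclipsed with SH at 120° (3.3); OH at 240° is eclipsed with H at 240° (1.2). Total 6.3 kcal/mol.
SH at 180° is staggered. Et at 120° is gauche with SH at 180° (1.1); Et at 120° is gauche with Ph at 60° (1.0); OH at 240° is gauche with SH at 180° (0.7). Total 2.8 kcal/mol.
SH at 240° is eclipsed. H at 0° is eclipsed with H at 0° (1.0); Et at 120° is eclipsed with Ph at 120° (3.5); OH at 240° is eclipsed with SH at 240° (2.2). Total 6.7 kcal/mol.
SH at 300° is staggered. Et at 120° is gauche with Ph at 180° (1.0); OH at 240° is gauche with SH at 300° (0.7); OH at 240° is gauche with Ph at 180° (0.9). Total 2.6 kcal/mol.
The minimum (2.0 kcal/mol) occurs with SH at 60°.

60°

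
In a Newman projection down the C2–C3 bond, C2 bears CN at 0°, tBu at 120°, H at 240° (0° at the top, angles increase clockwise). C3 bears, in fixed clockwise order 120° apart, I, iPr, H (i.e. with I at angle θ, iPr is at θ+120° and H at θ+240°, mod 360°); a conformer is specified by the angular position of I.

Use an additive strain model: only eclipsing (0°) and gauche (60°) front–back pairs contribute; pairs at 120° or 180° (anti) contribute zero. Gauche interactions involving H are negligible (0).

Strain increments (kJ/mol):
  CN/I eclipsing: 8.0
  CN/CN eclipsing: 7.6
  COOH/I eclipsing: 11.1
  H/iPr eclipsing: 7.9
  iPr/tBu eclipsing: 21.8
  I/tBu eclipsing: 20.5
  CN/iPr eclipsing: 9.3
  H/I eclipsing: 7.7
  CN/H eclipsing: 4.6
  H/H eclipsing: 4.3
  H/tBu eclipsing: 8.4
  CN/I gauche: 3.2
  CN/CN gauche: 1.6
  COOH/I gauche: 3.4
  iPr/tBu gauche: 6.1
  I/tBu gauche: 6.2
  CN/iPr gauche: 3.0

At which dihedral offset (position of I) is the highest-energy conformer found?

0°

I at 0° is eclipsed. CN at 0° is eclipsed with I at 0° (8.0); tBu at 120° is eclipsed with iPr at 120° (21.8); H at 240° is eclipsed with H at 240° (4.3). Total 34.1 kJ/mol.
I at 60° is staggered. CN at 0° is gauche with I at 60° (3.2); tBu at 120° is gauche with I at 60° (6.2); tBu at 120° is gauche with iPr at 180° (6.1). Total 15.5 kJ/mol.
I at 120° is eclipsed. CN at 0° is eclipsed with H at 0° (4.6); tBu at 120° is eclipsed with I at 120° (20.5); H at 240° is eclipsed with iPr at 240° (7.9). Total 33.0 kJ/mol.
I at 180° is staggered. CN at 0° is gauche with iPr at 300° (3.0); tBu at 120° is gauche with I at 180° (6.2). Total 9.2 kJ/mol.
I at 240° is eclipsed. CN at 0° is eclipsed with iPr at 0° (9.3); tBu at 120° is eclipsed with H at 120° (8.4); H at 240° is eclipsed with I at 240° (7.7). Total 25.4 kJ/mol.
I at 300° is staggered. CN at 0° is gauche with I at 300° (3.2); CN at 0° is gauche with iPr at 60° (3.0); tBu at 120° is gauche with iPr at 60° (6.1). Total 12.3 kJ/mol.
The maximum (34.1 kJ/mol) occurs with I at 0°.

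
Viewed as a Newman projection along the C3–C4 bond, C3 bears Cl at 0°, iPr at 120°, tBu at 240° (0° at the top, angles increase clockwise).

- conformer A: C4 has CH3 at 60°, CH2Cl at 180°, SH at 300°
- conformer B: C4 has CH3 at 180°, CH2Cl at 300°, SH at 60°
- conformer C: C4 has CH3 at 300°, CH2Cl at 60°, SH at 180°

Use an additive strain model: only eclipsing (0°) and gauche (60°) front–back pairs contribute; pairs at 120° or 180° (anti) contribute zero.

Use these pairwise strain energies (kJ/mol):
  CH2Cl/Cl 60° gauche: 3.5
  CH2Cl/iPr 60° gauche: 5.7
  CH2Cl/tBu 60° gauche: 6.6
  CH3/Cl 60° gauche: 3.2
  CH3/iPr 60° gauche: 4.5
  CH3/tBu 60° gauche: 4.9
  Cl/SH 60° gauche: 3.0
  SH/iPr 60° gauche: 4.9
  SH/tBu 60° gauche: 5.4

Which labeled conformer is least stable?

A is staggered. Cl at 0° is gauche with CH3 at 60° (3.2); Cl at 0° is gauche with SH at 300° (3.0); iPr at 120° is gauche with CH3 at 60° (4.5); iPr at 120° is gauche with CH2Cl at 180° (5.7); tBu at 240° is gauche with CH2Cl at 180° (6.6); tBu at 240° is gauche with SH at 300° (5.4). Total 28.4 kJ/mol.
B is staggered. Cl at 0° is gauche with CH2Cl at 300° (3.5); Cl at 0° is gauche with SH at 60° (3.0); iPr at 120° is gauche with CH3 at 180° (4.5); iPr at 120° is gauche with SH at 60° (4.9); tBu at 240° is gauche with CH3 at 180° (4.9); tBu at 240° is gauche with CH2Cl at 300° (6.6). Total 27.4 kJ/mol.
C is staggered. Cl at 0° is gauche with CH3 at 300° (3.2); Cl at 0° is gauche with CH2Cl at 60° (3.5); iPr at 120° is gauche with CH2Cl at 60° (5.7); iPr at 120° is gauche with SH at 180° (4.9); tBu at 240° is gauche with CH3 at 300° (4.9); tBu at 240° is gauche with SH at 180° (5.4). Total 27.6 kJ/mol.
A has the highest total (28.4 kJ/mol).

A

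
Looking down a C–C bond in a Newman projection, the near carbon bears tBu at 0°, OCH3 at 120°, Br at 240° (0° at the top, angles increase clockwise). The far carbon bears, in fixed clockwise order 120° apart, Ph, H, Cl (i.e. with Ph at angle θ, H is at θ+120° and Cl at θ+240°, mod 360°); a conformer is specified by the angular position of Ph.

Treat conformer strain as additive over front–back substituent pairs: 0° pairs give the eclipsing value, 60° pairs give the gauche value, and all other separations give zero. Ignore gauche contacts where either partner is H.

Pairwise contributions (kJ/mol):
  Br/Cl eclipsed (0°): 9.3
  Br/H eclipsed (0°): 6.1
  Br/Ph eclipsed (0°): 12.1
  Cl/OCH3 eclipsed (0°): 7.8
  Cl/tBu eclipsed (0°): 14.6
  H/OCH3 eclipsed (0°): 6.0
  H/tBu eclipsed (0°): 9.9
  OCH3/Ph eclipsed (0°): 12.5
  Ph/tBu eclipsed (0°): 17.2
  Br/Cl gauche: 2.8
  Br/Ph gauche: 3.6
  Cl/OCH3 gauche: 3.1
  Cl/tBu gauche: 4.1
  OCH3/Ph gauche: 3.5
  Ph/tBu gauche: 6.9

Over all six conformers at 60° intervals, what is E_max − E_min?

Ph at 0° (eclipsed): tBu–Ph eclipsed, OCH3–H eclipsed, Br–Cl eclipsed; 17.2 + 6.0 + 9.3 = 32.5 kJ/mol.
Ph at 60° (staggered): tBu–Ph gauche, tBu–Cl gauche, OCH3–Ph gauche, Br–Cl gauche; 6.9 + 4.1 + 3.5 + 2.8 = 17.3 kJ/mol.
Ph at 120° (eclipsed): tBu–Cl eclipsed, OCH3–Ph eclipsed, Br–H eclipsed; 14.6 + 12.5 + 6.1 = 33.2 kJ/mol.
Ph at 180° (staggered): tBu–Cl gauche, OCH3–Ph gauche, OCH3–Cl gauche, Br–Ph gauche; 4.1 + 3.5 + 3.1 + 3.6 = 14.3 kJ/mol.
Ph at 240° (eclipsed): tBu–H eclipsed, OCH3–Cl eclipsed, Br–Ph eclipsed; 9.9 + 7.8 + 12.1 = 29.8 kJ/mol.
Ph at 300° (staggered): tBu–Ph gauche, OCH3–Cl gauche, Br–Ph gauche, Br–Cl gauche; 6.9 + 3.1 + 3.6 + 2.8 = 16.4 kJ/mol.
Max at 120° (33.2 kJ/mol), min at 180° (14.3 kJ/mol); barrier = 18.9 kJ/mol.

18.9 kJ/mol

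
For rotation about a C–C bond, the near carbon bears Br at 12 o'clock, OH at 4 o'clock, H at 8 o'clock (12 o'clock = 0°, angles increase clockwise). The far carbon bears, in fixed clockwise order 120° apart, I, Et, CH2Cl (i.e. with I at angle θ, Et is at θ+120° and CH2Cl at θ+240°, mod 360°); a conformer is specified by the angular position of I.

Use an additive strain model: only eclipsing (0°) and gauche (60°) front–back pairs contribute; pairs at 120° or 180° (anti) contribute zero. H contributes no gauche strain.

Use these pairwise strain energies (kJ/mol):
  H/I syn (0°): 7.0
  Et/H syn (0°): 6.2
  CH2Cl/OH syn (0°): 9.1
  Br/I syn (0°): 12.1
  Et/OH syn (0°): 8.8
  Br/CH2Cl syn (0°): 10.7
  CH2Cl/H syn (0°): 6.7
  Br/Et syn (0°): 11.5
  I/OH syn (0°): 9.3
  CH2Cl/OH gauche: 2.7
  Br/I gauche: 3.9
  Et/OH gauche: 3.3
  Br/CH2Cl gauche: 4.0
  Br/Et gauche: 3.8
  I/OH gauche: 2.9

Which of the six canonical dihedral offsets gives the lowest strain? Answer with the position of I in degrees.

180°

I at 0° is eclipsed. Br at 0° is eclipsed with I at 0° (12.1); OH at 120° is eclipsed with Et at 120° (8.8); H at 240° is eclipsed with CH2Cl at 240° (6.7). Total 27.6 kJ/mol.
I at 60° is staggered. Br at 0° is gauche with I at 60° (3.9); Br at 0° is gauche with CH2Cl at 300° (4.0); OH at 120° is gauche with I at 60° (2.9); OH at 120° is gauche with Et at 180° (3.3). Total 14.1 kJ/mol.
I at 120° is eclipsed. Br at 0° is eclipsed with CH2Cl at 0° (10.7); OH at 120° is eclipsed with I at 120° (9.3); H at 240° is eclipsed with Et at 240° (6.2). Total 26.2 kJ/mol.
I at 180° is staggered. Br at 0° is gauche with Et at 300° (3.8); Br at 0° is gauche with CH2Cl at 60° (4.0); OH at 120° is gauche with I at 180° (2.9); OH at 120° is gauche with CH2Cl at 60° (2.7). Total 13.4 kJ/mol.
I at 240° is eclipsed. Br at 0° is eclipsed with Et at 0° (11.5); OH at 120° is eclipsed with CH2Cl at 120° (9.1); H at 240° is eclipsed with I at 240° (7.0). Total 27.6 kJ/mol.
I at 300° is staggered. Br at 0° is gauche with I at 300° (3.9); Br at 0° is gauche with Et at 60° (3.8); OH at 120° is gauche with Et at 60° (3.3); OH at 120° is gauche with CH2Cl at 180° (2.7). Total 13.7 kJ/mol.
The minimum (13.4 kJ/mol) occurs with I at 180°.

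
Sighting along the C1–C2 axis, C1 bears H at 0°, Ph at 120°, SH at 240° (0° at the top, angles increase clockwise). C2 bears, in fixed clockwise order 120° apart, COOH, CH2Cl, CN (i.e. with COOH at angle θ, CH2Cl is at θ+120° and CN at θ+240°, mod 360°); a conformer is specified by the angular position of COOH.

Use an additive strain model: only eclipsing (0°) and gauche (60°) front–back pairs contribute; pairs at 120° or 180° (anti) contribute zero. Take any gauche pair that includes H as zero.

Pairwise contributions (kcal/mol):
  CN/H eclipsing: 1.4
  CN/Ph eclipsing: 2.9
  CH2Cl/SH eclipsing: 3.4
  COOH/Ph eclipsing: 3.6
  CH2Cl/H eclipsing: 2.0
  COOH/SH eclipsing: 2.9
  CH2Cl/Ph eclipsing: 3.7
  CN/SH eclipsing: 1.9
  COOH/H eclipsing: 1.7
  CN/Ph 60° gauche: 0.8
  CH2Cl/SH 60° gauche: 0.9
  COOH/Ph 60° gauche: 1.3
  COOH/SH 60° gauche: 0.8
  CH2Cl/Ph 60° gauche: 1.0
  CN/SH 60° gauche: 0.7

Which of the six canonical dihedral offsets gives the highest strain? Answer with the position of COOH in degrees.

COOH at 0° is eclipsed. H at 0° is eclipsed with COOH at 0° (1.7); Ph at 120° is eclipsed with CH2Cl at 120° (3.7); SH at 240° is eclipsed with CN at 240° (1.9). Total 7.3 kcal/mol.
COOH at 60° is staggered. Ph at 120° is gauche with COOH at 60° (1.3); Ph at 120° is gauche with CH2Cl at 180° (1.0); SH at 240° is gauche with CH2Cl at 180° (0.9); SH at 240° is gauche with CN at 300° (0.7). Total 3.9 kcal/mol.
COOH at 120° is eclipsed. H at 0° is eclipsed with CN at 0° (1.4); Ph at 120° is eclipsed with COOH at 120° (3.6); SH at 240° is eclipsed with CH2Cl at 240° (3.4). Total 8.4 kcal/mol.
COOH at 180° is staggered. Ph at 120° is gauche with COOH at 180° (1.3); Ph at 120° is gauche with CN at 60° (0.8); SH at 240° is gauche with COOH at 180° (0.8); SH at 240° is gauche with CH2Cl at 300° (0.9). Total 3.8 kcal/mol.
COOH at 240° is eclipsed. H at 0° is eclipsed with CH2Cl at 0° (2.0); Ph at 120° is eclipsed with CN at 120° (2.9); SH at 240° is eclipsed with COOH at 240° (2.9). Total 7.8 kcal/mol.
COOH at 300° is staggered. Ph at 120° is gauche with CH2Cl at 60° (1.0); Ph at 120° is gauche with CN at 180° (0.8); SH at 240° is gauche with COOH at 300° (0.8); SH at 240° is gauche with CN at 180° (0.7). Total 3.3 kcal/mol.
The maximum (8.4 kcal/mol) occurs with COOH at 120°.

120°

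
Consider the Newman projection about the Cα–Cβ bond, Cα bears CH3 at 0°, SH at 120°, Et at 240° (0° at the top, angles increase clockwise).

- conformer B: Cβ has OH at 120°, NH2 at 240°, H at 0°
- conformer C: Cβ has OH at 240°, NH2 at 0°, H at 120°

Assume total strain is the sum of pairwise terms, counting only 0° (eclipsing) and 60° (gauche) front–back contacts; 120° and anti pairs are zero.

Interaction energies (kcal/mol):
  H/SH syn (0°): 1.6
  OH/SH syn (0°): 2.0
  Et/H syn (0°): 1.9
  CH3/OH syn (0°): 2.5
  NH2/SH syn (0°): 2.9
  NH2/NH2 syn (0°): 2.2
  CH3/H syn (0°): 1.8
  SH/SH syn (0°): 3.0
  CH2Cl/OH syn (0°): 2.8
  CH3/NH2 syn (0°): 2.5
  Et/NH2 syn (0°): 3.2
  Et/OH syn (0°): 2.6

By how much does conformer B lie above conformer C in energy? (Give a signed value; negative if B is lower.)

+0.3 kcal/mol

B (eclipsed): CH3–H eclipsed, SH–OH eclipsed, Et–NH2 eclipsed; 1.8 + 2.0 + 3.2 = 7.0 kcal/mol.
C (eclipsed): CH3–NH2 eclipsed, SH–H eclipsed, Et–OH eclipsed; 2.5 + 1.6 + 2.6 = 6.7 kcal/mol.
E(B) − E(C) = 7.0 − 6.7 = +0.3 kcal/mol.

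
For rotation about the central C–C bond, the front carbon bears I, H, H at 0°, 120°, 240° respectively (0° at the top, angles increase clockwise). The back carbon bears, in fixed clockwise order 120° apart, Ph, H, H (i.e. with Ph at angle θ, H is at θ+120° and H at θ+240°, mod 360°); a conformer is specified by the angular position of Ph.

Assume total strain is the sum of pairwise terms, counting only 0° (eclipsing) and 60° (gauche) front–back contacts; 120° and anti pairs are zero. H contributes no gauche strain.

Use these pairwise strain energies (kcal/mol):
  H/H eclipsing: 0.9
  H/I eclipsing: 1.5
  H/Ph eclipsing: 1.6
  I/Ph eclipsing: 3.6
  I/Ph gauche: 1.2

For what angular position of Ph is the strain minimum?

180°

Ph at 0° (eclipsed): I(0°)/Ph(0°) eclipsed 3.6; H(120°)/H(120°) eclipsed 0.9; H(240°)/H(240°) eclipsed 0.9 → 5.4 kcal/mol.
Ph at 60° (staggered): I(0°)/Ph(60°) gauche 1.2 → 1.2 kcal/mol.
Ph at 120° (eclipsed): I(0°)/H(0°) eclipsed 1.5; H(120°)/Ph(120°) eclipsed 1.6; H(240°)/H(240°) eclipsed 0.9 → 4.0 kcal/mol.
Ph at 180° (staggered): no non-H gauche contacts → 0.0 kcal/mol.
Ph at 240° (eclipsed): I(0°)/H(0°) eclipsed 1.5; H(120°)/H(120°) eclipsed 0.9; H(240°)/Ph(240°) eclipsed 1.6 → 4.0 kcal/mol.
Ph at 300° (staggered): I(0°)/Ph(300°) gauche 1.2 → 1.2 kcal/mol.
The minimum (0.0 kcal/mol) occurs with Ph at 180°.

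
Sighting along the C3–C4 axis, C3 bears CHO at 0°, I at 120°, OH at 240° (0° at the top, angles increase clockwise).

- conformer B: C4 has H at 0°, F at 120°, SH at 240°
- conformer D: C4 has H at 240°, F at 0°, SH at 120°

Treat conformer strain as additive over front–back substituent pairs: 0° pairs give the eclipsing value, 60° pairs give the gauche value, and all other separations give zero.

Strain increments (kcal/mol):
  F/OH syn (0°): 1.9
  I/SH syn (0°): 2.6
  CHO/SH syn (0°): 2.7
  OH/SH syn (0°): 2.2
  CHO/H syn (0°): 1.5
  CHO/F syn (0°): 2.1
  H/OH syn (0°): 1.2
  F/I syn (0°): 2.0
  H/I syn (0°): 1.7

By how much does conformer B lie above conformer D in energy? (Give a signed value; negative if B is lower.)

-0.2 kcal/mol

B (eclipsed): CHO–H eclipsed, I–F eclipsed, OH–SH eclipsed; 1.5 + 2.0 + 2.2 = 5.7 kcal/mol.
D (eclipsed): CHO–F eclipsed, I–SH eclipsed, OH–H eclipsed; 2.1 + 2.6 + 1.2 = 5.9 kcal/mol.
E(B) − E(D) = 5.7 − 5.9 = -0.2 kcal/mol.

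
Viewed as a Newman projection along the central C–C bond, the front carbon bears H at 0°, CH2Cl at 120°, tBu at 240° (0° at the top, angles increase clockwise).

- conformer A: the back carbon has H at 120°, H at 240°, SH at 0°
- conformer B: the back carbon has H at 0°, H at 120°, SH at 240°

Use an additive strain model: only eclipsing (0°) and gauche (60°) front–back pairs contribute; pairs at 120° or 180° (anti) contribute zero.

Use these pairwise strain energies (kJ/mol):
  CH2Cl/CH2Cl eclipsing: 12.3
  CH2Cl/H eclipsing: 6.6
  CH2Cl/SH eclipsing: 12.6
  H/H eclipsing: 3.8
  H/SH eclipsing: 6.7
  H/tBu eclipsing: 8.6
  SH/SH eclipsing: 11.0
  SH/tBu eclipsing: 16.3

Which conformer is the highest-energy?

B

A (eclipsed): H(0°)/SH(0°) eclipsed 6.7; CH2Cl(120°)/H(120°) eclipsed 6.6; tBu(240°)/H(240°) eclipsed 8.6 → 21.9 kJ/mol.
B (eclipsed): H(0°)/H(0°) eclipsed 3.8; CH2Cl(120°)/H(120°) eclipsed 6.6; tBu(240°)/SH(240°) eclipsed 16.3 → 26.7 kJ/mol.
B has the highest total (26.7 kJ/mol).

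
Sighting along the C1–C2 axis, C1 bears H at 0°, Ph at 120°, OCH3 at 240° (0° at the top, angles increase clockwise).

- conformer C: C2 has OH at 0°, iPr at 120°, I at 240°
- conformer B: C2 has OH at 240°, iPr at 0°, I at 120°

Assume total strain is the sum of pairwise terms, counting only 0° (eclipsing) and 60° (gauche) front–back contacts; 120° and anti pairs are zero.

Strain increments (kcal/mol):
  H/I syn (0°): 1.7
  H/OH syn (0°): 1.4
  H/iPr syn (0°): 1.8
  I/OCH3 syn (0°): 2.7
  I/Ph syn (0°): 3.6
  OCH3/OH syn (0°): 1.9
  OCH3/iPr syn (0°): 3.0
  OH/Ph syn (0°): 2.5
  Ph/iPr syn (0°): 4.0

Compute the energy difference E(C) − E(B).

+0.8 kcal/mol

C (eclipsed): H–OH eclipsed, Ph–iPr eclipsed, OCH3–I eclipsed; 1.4 + 4.0 + 2.7 = 8.1 kcal/mol.
B (eclipsed): H–iPr eclipsed, Ph–I eclipsed, OCH3–OH eclipsed; 1.8 + 3.6 + 1.9 = 7.3 kcal/mol.
E(C) − E(B) = 8.1 − 7.3 = +0.8 kcal/mol.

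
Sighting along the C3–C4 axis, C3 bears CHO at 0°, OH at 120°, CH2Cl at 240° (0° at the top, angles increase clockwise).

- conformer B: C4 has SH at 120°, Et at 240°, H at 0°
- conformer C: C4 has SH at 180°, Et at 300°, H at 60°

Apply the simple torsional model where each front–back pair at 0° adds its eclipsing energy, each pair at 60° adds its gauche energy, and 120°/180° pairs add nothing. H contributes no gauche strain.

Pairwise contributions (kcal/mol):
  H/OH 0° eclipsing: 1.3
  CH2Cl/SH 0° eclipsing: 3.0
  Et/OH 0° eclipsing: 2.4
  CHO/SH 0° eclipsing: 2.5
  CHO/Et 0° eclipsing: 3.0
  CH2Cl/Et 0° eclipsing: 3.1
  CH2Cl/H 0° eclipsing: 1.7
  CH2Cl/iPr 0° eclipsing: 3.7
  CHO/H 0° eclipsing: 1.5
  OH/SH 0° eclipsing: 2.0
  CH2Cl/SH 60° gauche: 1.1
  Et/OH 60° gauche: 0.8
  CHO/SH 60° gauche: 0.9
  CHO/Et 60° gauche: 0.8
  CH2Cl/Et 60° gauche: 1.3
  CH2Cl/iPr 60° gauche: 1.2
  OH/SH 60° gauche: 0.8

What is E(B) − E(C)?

+2.6 kcal/mol

B is eclipsed. CHO at 0° is eclipsed with H at 0° (1.5); OH at 120° is eclipsed with SH at 120° (2.0); CH2Cl at 240° is eclipsed with Et at 240° (3.1). Total 6.6 kcal/mol.
C is staggered. CHO at 0° is gauche with Et at 300° (0.8); OH at 120° is gauche with SH at 180° (0.8); CH2Cl at 240° is gauche with SH at 180° (1.1); CH2Cl at 240° is gauche with Et at 300° (1.3). Total 4.0 kcal/mol.
E(B) − E(C) = 6.6 − 4.0 = +2.6 kcal/mol.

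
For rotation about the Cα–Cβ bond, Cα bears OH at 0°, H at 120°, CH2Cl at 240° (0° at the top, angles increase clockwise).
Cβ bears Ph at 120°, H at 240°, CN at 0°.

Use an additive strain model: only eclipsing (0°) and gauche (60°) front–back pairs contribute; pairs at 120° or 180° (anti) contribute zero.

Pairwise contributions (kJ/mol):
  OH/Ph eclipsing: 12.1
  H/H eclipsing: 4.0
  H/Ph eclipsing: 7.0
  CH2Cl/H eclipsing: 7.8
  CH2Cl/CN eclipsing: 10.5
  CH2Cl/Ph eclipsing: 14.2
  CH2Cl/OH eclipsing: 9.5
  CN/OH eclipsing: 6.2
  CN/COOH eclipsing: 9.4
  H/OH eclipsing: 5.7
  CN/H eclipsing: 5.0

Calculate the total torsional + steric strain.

21.0 kJ/mol

This conformer (eclipsed): OH–CN eclipsed, H–Ph eclipsed, CH2Cl–H eclipsed; 6.2 + 7.0 + 7.8 = 21.0 kJ/mol.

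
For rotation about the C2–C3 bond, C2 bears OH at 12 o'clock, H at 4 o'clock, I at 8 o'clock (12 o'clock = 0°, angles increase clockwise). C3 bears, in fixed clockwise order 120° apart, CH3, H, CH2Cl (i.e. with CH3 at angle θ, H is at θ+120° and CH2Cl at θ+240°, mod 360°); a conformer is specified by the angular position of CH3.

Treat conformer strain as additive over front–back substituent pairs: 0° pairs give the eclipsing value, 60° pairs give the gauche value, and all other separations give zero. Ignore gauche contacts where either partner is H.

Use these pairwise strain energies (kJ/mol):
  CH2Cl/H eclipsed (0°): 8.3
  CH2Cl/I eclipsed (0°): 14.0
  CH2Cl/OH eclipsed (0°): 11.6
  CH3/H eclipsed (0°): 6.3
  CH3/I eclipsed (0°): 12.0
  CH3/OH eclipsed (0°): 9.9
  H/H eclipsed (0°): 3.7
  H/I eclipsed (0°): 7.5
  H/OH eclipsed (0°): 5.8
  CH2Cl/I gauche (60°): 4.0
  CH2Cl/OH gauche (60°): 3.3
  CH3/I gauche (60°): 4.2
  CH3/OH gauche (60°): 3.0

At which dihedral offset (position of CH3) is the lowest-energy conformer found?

CH3 at 0° (eclipsed): OH–CH3 eclipsed, H–H eclipsed, I–CH2Cl eclipsed; 9.9 + 3.7 + 14.0 = 27.6 kJ/mol.
CH3 at 60° (staggered): OH–CH3 gauche, OH–CH2Cl gauche, I–CH2Cl gauche; 3.0 + 3.3 + 4.0 = 10.3 kJ/mol.
CH3 at 120° (eclipsed): OH–CH2Cl eclipsed, H–CH3 eclipsed, I–H eclipsed; 11.6 + 6.3 + 7.5 = 25.4 kJ/mol.
CH3 at 180° (staggered): OH–CH2Cl gauche, I–CH3 gauche; 3.3 + 4.2 = 7.5 kJ/mol.
CH3 at 240° (eclipsed): OH–H eclipsed, H–CH2Cl eclipsed, I–CH3 eclipsed; 5.8 + 8.3 + 12.0 = 26.1 kJ/mol.
CH3 at 300° (staggered): OH–CH3 gauche, I–CH3 gauche, I–CH2Cl gauche; 3.0 + 4.2 + 4.0 = 11.2 kJ/mol.
The minimum (7.5 kJ/mol) occurs with CH3 at 180°.

180°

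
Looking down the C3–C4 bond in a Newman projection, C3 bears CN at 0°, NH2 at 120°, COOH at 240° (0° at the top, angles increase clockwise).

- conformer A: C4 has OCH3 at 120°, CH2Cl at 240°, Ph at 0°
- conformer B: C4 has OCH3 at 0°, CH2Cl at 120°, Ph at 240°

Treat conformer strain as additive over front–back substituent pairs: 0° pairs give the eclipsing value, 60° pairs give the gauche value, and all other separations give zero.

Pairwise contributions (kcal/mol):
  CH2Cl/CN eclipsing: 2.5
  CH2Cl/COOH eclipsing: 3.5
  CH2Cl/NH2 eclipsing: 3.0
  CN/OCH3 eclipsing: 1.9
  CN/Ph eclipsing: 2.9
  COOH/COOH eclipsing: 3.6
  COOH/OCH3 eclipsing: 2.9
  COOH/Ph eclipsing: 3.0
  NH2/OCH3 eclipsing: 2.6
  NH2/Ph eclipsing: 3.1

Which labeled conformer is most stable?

B

A (eclipsed): CN(0°)/Ph(0°) eclipsed 2.9; NH2(120°)/OCH3(120°) eclipsed 2.6; COOH(240°)/CH2Cl(240°) eclipsed 3.5 → 9.0 kcal/mol.
B (eclipsed): CN(0°)/OCH3(0°) eclipsed 1.9; NH2(120°)/CH2Cl(120°) eclipsed 3.0; COOH(240°)/Ph(240°) eclipsed 3.0 → 7.9 kcal/mol.
B has the lowest total (7.9 kcal/mol).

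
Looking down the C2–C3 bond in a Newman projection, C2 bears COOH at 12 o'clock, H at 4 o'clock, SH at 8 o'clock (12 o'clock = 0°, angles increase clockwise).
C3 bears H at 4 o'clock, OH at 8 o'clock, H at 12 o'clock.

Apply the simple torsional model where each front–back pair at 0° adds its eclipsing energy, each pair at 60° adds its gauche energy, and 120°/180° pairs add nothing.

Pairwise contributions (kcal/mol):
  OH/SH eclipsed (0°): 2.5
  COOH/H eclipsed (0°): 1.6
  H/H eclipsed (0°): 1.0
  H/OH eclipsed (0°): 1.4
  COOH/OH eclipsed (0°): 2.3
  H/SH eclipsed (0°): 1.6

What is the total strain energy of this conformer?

This conformer (eclipsed): COOH(0°)/H(0°) eclipsed 1.6; H(120°)/H(120°) eclipsed 1.0; SH(240°)/OH(240°) eclipsed 2.5 → 5.1 kcal/mol.

5.1 kcal/mol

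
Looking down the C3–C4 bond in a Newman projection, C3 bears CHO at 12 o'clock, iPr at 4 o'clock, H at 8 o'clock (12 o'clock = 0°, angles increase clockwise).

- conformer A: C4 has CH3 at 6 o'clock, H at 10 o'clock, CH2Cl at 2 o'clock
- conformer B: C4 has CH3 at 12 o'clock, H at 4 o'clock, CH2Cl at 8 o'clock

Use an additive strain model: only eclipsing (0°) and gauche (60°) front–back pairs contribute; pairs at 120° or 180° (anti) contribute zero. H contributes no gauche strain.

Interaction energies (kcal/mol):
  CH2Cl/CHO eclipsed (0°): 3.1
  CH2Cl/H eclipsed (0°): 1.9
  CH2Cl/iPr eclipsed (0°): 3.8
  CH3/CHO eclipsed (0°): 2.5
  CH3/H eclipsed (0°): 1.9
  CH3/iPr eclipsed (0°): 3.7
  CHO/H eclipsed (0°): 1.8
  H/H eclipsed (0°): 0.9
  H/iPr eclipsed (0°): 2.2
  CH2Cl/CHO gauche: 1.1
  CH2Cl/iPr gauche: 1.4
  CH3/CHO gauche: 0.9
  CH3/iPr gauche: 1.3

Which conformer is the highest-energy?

B

A (staggered): CHO–CH2Cl gauche, iPr–CH3 gauche, iPr–CH2Cl gauche; 1.1 + 1.3 + 1.4 = 3.8 kcal/mol.
B (eclipsed): CHO–CH3 eclipsed, iPr–H eclipsed, H–CH2Cl eclipsed; 2.5 + 2.2 + 1.9 = 6.6 kcal/mol.
B has the highest total (6.6 kcal/mol).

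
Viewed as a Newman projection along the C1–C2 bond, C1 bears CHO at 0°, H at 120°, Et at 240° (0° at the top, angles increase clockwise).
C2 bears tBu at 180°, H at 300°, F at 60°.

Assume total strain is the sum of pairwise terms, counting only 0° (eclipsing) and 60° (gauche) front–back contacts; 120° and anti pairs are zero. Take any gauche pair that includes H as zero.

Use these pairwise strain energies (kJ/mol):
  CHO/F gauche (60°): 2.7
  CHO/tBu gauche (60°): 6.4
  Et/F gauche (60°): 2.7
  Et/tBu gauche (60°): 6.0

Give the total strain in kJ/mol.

This conformer is staggered. CHO at 0° is gauche with F at 60° (2.7); Et at 240° is gauche with tBu at 180° (6.0). Total 8.7 kJ/mol.

8.7 kJ/mol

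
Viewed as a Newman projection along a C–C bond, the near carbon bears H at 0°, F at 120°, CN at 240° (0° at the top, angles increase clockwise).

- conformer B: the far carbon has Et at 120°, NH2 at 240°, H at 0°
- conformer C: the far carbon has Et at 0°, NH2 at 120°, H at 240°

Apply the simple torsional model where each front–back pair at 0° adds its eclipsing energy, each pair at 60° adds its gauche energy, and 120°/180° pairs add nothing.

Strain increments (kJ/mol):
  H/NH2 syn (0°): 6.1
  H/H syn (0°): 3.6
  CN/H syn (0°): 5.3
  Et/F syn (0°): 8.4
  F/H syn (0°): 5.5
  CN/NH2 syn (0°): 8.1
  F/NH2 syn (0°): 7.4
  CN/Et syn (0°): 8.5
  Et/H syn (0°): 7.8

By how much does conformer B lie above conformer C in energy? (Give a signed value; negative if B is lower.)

-0.4 kJ/mol

B (eclipsed): H–H eclipsed, F–Et eclipsed, CN–NH2 eclipsed; 3.6 + 8.4 + 8.1 = 20.1 kJ/mol.
C (eclipsed): H–Et eclipsed, F–NH2 eclipsed, CN–H eclipsed; 7.8 + 7.4 + 5.3 = 20.5 kJ/mol.
E(B) − E(C) = 20.1 − 20.5 = -0.4 kJ/mol.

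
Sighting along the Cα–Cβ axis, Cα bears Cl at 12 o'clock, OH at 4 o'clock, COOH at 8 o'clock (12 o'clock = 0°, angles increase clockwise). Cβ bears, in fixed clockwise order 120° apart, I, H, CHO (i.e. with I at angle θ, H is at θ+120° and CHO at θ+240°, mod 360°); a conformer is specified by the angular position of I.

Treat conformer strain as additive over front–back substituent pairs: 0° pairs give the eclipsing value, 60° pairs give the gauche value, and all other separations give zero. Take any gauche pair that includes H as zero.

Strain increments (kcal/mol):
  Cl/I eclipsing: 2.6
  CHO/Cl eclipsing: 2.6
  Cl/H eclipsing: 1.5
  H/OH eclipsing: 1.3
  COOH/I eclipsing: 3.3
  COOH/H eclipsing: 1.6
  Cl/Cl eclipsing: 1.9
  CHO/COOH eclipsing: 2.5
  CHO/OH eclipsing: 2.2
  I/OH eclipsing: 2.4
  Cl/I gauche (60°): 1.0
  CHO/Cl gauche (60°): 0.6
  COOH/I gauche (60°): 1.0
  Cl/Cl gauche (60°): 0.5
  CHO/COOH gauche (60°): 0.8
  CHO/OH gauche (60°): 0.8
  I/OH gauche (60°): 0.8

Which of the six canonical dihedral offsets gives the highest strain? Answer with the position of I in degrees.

240°

I at 0° (eclipsed): Cl–I eclipsed, OH–H eclipsed, COOH–CHO eclipsed; 2.6 + 1.3 + 2.5 = 6.4 kcal/mol.
I at 60° (staggered): Cl–I gauche, Cl–CHO gauche, OH–I gauche, COOH–CHO gauche; 1.0 + 0.6 + 0.8 + 0.8 = 3.2 kcal/mol.
I at 120° (eclipsed): Cl–CHO eclipsed, OH–I eclipsed, COOH–H eclipsed; 2.6 + 2.4 + 1.6 = 6.6 kcal/mol.
I at 180° (staggered): Cl–CHO gauche, OH–I gauche, OH–CHO gauche, COOH–I gauche; 0.6 + 0.8 + 0.8 + 1.0 = 3.2 kcal/mol.
I at 240° (eclipsed): Cl–H eclipsed, OH–CHO eclipsed, COOH–I eclipsed; 1.5 + 2.2 + 3.3 = 7.0 kcal/mol.
I at 300° (staggered): Cl–I gauche, OH–CHO gauche, COOH–I gauche, COOH–CHO gauche; 1.0 + 0.8 + 1.0 + 0.8 = 3.6 kcal/mol.
The maximum (7.0 kcal/mol) occurs with I at 240°.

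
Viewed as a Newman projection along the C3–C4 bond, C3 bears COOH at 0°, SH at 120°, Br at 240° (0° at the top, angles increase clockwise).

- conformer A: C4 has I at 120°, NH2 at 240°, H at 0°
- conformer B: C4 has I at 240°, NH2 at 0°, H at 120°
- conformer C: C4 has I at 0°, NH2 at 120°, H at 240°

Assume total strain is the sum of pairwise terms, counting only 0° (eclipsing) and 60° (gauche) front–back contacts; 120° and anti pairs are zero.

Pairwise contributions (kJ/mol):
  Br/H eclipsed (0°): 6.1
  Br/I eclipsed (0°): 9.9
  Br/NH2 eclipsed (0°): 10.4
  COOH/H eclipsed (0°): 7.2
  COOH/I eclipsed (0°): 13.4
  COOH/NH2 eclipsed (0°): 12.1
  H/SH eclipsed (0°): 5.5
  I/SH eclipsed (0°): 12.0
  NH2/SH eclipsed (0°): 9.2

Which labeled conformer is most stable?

A (eclipsed): COOH–H eclipsed, SH–I eclipsed, Br–NH2 eclipsed; 7.2 + 12.0 + 10.4 = 29.6 kJ/mol.
B (eclipsed): COOH–NH2 eclipsed, SH–H eclipsed, Br–I eclipsed; 12.1 + 5.5 + 9.9 = 27.5 kJ/mol.
C (eclipsed): COOH–I eclipsed, SH–NH2 eclipsed, Br–H eclipsed; 13.4 + 9.2 + 6.1 = 28.7 kJ/mol.
B has the lowest total (27.5 kJ/mol).

B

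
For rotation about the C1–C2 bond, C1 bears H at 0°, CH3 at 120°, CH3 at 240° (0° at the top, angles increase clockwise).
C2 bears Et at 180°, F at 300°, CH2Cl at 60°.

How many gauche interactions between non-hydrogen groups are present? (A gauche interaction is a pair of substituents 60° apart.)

4

Non-H gauche pairs: CH3(120°)/Et(180°); CH3(120°)/CH2Cl(60°); CH3(240°)/Et(180°); CH3(240°)/F(300°) — 4 interactions.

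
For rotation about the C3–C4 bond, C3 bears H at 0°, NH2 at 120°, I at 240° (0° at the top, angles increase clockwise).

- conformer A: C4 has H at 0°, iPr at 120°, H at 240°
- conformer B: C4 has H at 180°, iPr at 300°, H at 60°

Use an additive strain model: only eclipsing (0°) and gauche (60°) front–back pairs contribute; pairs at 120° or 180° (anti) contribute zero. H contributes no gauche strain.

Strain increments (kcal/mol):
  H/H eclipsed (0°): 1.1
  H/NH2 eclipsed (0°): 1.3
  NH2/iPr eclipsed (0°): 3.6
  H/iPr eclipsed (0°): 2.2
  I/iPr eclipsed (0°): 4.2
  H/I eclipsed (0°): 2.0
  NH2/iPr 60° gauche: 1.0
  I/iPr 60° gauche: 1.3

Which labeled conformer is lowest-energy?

A (eclipsed): H–H eclipsed, NH2–iPr eclipsed, I–H eclipsed; 1.1 + 3.6 + 2.0 = 6.7 kcal/mol.
B (staggered): I–iPr gauche; 1.3 = 1.3 kcal/mol.
B has the lowest total (1.3 kcal/mol).

B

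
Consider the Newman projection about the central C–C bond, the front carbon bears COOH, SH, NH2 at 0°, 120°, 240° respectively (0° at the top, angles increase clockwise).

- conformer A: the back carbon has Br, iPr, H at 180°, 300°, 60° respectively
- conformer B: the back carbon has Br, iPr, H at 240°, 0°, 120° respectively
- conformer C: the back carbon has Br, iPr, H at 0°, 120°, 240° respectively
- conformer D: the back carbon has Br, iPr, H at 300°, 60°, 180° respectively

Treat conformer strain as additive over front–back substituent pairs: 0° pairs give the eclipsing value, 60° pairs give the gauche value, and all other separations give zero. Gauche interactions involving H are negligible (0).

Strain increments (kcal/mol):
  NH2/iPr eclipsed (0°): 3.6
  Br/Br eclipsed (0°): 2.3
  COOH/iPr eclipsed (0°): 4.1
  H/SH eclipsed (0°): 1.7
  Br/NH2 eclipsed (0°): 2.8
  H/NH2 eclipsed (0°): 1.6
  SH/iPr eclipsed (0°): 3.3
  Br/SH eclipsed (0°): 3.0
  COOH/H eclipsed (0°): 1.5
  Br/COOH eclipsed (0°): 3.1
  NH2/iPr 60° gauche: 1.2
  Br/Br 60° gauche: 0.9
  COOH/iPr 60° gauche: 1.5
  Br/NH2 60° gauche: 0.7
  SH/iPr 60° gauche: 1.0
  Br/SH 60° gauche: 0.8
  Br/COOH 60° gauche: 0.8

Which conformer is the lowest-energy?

A (staggered): COOH(0°)/iPr(300°) gauche 1.5; SH(120°)/Br(180°) gauche 0.8; NH2(240°)/Br(180°) gauche 0.7; NH2(240°)/iPr(300°) gauche 1.2 → 4.2 kcal/mol.
B (eclipsed): COOH(0°)/iPr(0°) eclipsed 4.1; SH(120°)/H(120°) eclipsed 1.7; NH2(240°)/Br(240°) eclipsed 2.8 → 8.6 kcal/mol.
C (eclipsed): COOH(0°)/Br(0°) eclipsed 3.1; SH(120°)/iPr(120°) eclipsed 3.3; NH2(240°)/H(240°) eclipsed 1.6 → 8.0 kcal/mol.
D (staggered): COOH(0°)/Br(300°) gauche 0.8; COOH(0°)/iPr(60°) gauche 1.5; SH(120°)/iPr(60°) gauche 1.0; NH2(240°)/Br(300°) gauche 0.7 → 4.0 kcal/mol.
D has the lowest total (4.0 kcal/mol).

D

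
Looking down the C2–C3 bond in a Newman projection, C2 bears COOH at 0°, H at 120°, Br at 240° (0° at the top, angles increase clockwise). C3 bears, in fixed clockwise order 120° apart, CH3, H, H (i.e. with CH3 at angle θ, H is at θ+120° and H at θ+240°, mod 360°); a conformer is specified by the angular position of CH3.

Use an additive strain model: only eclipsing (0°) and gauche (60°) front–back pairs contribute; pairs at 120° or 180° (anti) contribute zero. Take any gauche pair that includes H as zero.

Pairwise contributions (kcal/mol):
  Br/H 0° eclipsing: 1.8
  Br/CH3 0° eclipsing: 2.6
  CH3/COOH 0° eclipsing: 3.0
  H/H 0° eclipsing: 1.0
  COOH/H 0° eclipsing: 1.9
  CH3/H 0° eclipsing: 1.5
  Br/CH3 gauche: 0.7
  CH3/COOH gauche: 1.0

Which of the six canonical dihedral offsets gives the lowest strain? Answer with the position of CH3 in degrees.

CH3 at 0° (eclipsed): COOH–CH3 eclipsed, H–H eclipsed, Br–H eclipsed; 3.0 + 1.0 + 1.8 = 5.8 kcal/mol.
CH3 at 60° (staggered): COOH–CH3 gauche; 1.0 = 1.0 kcal/mol.
CH3 at 120° (eclipsed): COOH–H eclipsed, H–CH3 eclipsed, Br–H eclipsed; 1.9 + 1.5 + 1.8 = 5.2 kcal/mol.
CH3 at 180° (staggered): Br–CH3 gauche; 0.7 = 0.7 kcal/mol.
CH3 at 240° (eclipsed): COOH–H eclipsed, H–H eclipsed, Br–CH3 eclipsed; 1.9 + 1.0 + 2.6 = 5.5 kcal/mol.
CH3 at 300° (staggered): COOH–CH3 gauche, Br–CH3 gauche; 1.0 + 0.7 = 1.7 kcal/mol.
The minimum (0.7 kcal/mol) occurs with CH3 at 180°.

180°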